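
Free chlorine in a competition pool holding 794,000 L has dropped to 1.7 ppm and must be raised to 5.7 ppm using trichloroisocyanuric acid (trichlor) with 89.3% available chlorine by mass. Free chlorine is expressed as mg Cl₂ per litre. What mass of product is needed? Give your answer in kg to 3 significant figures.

3.56 kg

Chlorine deficit: 5.7 − 1.7 = 4 ppm = 4 mg/L as Cl₂.
Cl₂ equivalent needed: 4 mg/L × 794,000 L = 3,176,000 mg = 3176 g.
Product at 89.3% available chlorine: 3176 / 0.893 = 3557 g.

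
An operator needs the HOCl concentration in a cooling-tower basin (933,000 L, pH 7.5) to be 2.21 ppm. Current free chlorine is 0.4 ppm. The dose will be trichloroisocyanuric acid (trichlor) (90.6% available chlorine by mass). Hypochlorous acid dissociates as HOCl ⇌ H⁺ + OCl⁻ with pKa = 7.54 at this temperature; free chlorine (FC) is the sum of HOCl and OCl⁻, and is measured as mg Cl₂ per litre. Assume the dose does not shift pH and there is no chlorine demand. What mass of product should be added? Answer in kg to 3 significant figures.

[OCl⁻]/[HOCl] = 10^(pH − pKa) = 10^(7.5 − 7.54) = 0.912; fraction as HOCl = 1/(1 + 0.912) = 0.523.
Free chlorine required for 2.21 ppm HOCl: 2.21 / 0.523 = 4.226 ppm.
FC to add: 4.226 − 0.4 = 3.826 mg/L as Cl₂.
Cl₂ equivalent: 3.826 mg/L × 933,000 L = 3569 g.
Product at 90.6% available Cl: 3569 / 0.906 = 3940 g.

3.94 kg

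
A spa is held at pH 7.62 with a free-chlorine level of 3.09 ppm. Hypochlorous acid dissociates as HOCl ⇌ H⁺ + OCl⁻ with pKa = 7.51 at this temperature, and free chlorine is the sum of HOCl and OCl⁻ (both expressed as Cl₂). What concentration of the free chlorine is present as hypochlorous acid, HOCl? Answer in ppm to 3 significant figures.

1.35 ppm

[OCl⁻]/[HOCl] = 10^(pH − pKa) = 10^(7.62 − 7.51) = 10^0.11 = 1.288.
Fraction as HOCl = 1 / (1 + 1.288) = 0.437.
HOCl = 0.437 × 3.09 ppm = 1.35 ppm.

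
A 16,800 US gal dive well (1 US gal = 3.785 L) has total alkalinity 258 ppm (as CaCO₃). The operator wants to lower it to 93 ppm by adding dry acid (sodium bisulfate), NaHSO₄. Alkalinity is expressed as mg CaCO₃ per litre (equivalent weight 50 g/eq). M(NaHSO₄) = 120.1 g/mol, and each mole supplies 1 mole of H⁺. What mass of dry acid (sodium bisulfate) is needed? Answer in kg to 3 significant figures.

25.2 kg

Volume: 16,800 US gal × 3.785 L/gal = 63,588 L.
Alkalinity to neutralize: (258 − 93) = 165 mg/L as CaCO₃ × 63,588 L = 10,490 g as CaCO₃.
Equivalents of H⁺ required: 10,490 ÷ 50 g/eq = 209.8 eq = 209.8 mol NaHSO₄.
Mass of NaHSO₄: 209.8 × 120.1 = 25,200 g.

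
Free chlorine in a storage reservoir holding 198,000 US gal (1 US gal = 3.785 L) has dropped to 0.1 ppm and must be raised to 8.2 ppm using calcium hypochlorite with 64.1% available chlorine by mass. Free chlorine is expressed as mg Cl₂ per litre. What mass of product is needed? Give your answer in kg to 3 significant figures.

9.47 kg

Volume: 198,000 US gal × 3.785 L/gal = 749,430 L.
Chlorine deficit: 8.2 − 0.1 = 8.1 ppm = 8.1 mg/L as Cl₂.
Cl₂ equivalent needed: 8.1 mg/L × 749,430 L = 6,070,000 mg = 6070 g.
Product at 64.1% available chlorine: 6070 / 0.641 = 9470 g.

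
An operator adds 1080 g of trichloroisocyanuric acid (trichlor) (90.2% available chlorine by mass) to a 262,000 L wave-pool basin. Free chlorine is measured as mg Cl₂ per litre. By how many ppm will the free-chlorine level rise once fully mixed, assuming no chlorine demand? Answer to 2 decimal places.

3.72 ppm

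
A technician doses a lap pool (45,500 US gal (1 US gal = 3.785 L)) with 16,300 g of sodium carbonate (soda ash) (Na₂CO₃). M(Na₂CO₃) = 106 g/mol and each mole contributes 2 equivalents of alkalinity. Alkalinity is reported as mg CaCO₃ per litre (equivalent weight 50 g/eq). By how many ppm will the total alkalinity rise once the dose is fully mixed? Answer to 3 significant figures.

Volume: 45,500 US gal × 3.785 L/gal = 172,218 L.
Moles of Na₂CO₃: 16,300 g ÷ 106 g/mol = 153.8 mol → 307.5 eq of alkalinity.
As CaCO₃: 307.5 eq × 50 g/eq = 15,380 g.
Rise: 15,380 g / 172,218 L × 1000 = 89.29 mg/L.

89.3 ppm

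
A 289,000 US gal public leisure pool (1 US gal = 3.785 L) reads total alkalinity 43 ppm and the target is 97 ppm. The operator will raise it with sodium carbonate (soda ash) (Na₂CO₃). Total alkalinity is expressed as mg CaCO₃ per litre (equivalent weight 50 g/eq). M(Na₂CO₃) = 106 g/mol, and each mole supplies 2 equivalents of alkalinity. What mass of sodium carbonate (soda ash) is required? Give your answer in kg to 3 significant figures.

Volume: 289,000 US gal × 3.785 L/gal = 1,093,865 L.
Alkalinity to add: (97 − 43) = 54 mg/L as CaCO₃ × 1,093,865 L = 59,070 g as CaCO₃.
Equivalents: 59,070 g ÷ 50 g/eq = 1181 eq.
Each mole of Na₂CO₃ supplies 2 eq, so 1181 / 2 = 590.7 mol.
Mass: 590.7 mol × 106 g/mol = 62,610 g.

62.6 kg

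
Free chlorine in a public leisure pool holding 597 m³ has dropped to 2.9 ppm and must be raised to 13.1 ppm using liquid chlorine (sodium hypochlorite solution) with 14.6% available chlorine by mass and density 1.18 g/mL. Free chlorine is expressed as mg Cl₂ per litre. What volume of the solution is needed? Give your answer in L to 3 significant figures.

35.3 L

Volume: 597 m³ = 597,000 L.
Chlorine deficit: 13.1 − 2.9 = 10.2 ppm = 10.2 mg/L as Cl₂.
Cl₂ equivalent needed: 10.2 mg/L × 597,000 L = 6,089,000 mg = 6089 g.
Product at 14.6% available chlorine: 6089 / 0.146 = 41,710 g.
Volume at density 1.18 g/mL: 41,710 g ÷ 1.18 g/mL = 35,350 mL.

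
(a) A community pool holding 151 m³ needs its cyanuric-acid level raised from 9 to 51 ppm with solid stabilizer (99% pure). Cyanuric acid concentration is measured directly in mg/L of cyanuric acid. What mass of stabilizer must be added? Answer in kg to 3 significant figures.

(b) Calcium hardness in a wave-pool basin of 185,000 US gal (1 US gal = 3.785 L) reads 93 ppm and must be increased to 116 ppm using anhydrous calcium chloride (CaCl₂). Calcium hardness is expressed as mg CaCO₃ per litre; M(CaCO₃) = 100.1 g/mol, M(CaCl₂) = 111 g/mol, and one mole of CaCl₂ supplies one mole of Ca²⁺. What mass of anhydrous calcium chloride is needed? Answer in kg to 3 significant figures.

(a) 6.41 kg; (b) 17.9 kg

(a) Volume: 151 m³ = 151,000 L.
(a) CYA to add: (51 − 9) = 42 mg/L × 151,000 L = 6342 g cyanuric acid.
(a) At 99% purity: 6342 / 0.99 = 6406 g product.

(b) Volume: 185,000 US gal × 3.785 L/gal = 700,225 L.
(b) Hardness to add: (116 − 93) = 23 mg/L as CaCO₃ × 700,225 L = 16,110 g as CaCO₃.
(b) Moles of Ca²⁺ (1 mol Ca²⁺ ≡ 1 mol CaCO₃): 16,110 / 100.1 g/mol = 160.9 mol.
(b) Mass of CaCl₂: 160.9 × 111 = 17,860 g.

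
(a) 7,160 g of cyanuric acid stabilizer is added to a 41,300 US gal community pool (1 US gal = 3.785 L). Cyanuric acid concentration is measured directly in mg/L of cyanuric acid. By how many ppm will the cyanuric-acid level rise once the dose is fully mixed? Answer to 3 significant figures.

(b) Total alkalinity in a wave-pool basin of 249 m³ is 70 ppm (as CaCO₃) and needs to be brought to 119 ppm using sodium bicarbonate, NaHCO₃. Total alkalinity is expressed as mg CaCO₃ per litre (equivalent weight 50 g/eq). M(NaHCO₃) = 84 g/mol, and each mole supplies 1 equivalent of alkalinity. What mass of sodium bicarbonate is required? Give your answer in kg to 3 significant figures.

(a) Volume: 41,300 US gal × 3.785 L/gal = 156,320 L.
(a) Rise: 7,160 g / 156,320 L × 1000 = 45.8 mg/L.

(b) Volume: 249 m³ = 249,000 L.
(b) Alkalinity to add: (119 − 70) = 49 mg/L as CaCO₃ × 249,000 L = 12,200 g as CaCO₃.
(b) Equivalents: 12,200 g ÷ 50 g/eq = 244 eq.
(b) NaHCO₃ supplies 1 eq per mole → 244 mol.
(b) Mass: 244 mol × 84 g/mol = 20,500 g.

(a) 45.8 ppm; (b) 20.5 kg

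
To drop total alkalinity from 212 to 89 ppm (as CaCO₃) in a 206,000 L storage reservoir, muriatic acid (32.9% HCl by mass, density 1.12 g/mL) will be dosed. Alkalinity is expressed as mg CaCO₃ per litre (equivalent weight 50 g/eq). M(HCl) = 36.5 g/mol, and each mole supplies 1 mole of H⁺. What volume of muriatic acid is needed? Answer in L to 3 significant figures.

50.2 L

Alkalinity to neutralize: (212 − 89) = 123 mg/L as CaCO₃ × 206,000 L = 25,340 g as CaCO₃.
Equivalents of H⁺ required: 25,340 ÷ 50 g/eq = 506.8 eq = 506.8 mol HCl.
Mass of HCl: 506.8 × 36.5 = 18,500 g.
Mass of 32.9% solution: 18,500 / 0.329 = 56,220 g.
Volume: 56,220 g ÷ 1.12 g/mL = 50,200 mL.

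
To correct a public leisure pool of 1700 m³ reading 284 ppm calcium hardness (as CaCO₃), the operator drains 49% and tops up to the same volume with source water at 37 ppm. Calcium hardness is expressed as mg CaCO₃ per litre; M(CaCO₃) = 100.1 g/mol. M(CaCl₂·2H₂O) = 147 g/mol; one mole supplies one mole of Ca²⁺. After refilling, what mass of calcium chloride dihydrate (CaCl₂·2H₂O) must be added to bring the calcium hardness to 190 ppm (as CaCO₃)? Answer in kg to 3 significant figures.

Volume: 1700 m³ = 1,700,000 L.
After draining 49% and refilling: 284 × 0.51 + 37 × 0.49 = 162.97 ppm.
Deficit to target: 190 − 162.97 = 27.03 mg/L.
As CaCO₃: 27.03 mg/L × 1,700,000 L = 45,950 g; ÷ 100.1 = 459.1 mol Ca²⁺.
Mass: 459.1 × 147 = 67,480 g.

67.5 kg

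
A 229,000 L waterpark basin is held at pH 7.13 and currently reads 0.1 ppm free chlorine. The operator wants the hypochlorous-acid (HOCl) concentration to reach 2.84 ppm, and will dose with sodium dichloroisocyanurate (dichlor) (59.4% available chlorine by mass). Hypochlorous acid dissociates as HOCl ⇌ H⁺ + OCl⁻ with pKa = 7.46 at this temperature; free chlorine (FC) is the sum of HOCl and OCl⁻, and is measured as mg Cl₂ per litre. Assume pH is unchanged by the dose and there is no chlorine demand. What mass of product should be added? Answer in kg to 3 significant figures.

1.57 kg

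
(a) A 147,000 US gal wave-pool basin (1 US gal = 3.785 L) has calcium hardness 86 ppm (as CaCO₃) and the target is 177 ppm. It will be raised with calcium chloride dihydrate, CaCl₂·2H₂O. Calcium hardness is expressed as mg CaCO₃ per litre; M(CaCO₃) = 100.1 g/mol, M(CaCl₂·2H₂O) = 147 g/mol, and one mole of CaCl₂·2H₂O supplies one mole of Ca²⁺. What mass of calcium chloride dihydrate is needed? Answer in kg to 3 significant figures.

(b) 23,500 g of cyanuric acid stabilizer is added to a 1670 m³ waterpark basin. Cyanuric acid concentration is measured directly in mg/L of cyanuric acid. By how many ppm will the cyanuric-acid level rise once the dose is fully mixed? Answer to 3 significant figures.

(a) 74.4 kg; (b) 14.1 ppm

(a) Volume: 147,000 US gal × 3.785 L/gal = 556,395 L.
(a) Hardness to add: (177 − 86) = 91 mg/L as CaCO₃ × 556,395 L = 50,630 g as CaCO₃.
(a) Moles of Ca²⁺ (1 mol Ca²⁺ ≡ 1 mol CaCO₃): 50,630 / 100.1 g/mol = 505.8 mol.
(a) Mass of CaCl₂·2H₂O: 505.8 × 147 = 74,350 g.

(b) Volume: 1670 m³ = 1,670,000 L.
(b) Rise: 23,500 g / 1,670,000 L × 1000 = 14.07 mg/L.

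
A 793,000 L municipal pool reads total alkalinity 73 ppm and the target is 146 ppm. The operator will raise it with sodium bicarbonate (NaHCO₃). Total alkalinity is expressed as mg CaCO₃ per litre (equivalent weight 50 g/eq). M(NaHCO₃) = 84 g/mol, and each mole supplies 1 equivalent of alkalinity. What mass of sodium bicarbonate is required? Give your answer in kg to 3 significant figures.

97.3 kg

Alkalinity to add: (146 − 73) = 73 mg/L as CaCO₃ × 793,000 L = 57,890 g as CaCO₃.
Equivalents: 57,890 g ÷ 50 g/eq = 1158 eq.
NaHCO₃ supplies 1 eq per mole → 1158 mol.
Mass: 1158 mol × 84 g/mol = 97,250 g.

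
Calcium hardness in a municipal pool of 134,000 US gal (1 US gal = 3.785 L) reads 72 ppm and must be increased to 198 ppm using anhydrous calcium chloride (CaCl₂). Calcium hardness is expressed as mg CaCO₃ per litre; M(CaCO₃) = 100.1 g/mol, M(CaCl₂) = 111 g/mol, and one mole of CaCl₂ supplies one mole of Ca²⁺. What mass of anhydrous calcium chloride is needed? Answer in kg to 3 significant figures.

70.9 kg

Volume: 134,000 US gal × 3.785 L/gal = 507,190 L.
Hardness to add: (198 − 72) = 126 mg/L as CaCO₃ × 507,190 L = 63,910 g as CaCO₃.
Moles of Ca²⁺ (1 mol Ca²⁺ ≡ 1 mol CaCO₃): 63,910 / 100.1 g/mol = 638.4 mol.
Mass of CaCl₂: 638.4 × 111 = 70,860 g.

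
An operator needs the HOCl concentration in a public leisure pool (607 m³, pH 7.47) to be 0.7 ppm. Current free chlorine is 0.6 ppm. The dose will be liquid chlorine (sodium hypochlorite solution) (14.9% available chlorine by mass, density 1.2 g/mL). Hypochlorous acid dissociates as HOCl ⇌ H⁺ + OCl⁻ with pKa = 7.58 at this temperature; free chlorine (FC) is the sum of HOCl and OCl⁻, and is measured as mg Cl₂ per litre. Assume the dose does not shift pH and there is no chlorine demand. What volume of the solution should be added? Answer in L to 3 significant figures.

2.18 L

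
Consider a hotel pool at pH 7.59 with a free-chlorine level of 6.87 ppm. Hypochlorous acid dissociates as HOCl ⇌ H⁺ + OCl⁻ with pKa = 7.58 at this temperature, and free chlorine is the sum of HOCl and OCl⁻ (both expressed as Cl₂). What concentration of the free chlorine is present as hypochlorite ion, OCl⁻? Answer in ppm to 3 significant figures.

3.47 ppm

[OCl⁻]/[HOCl] = 10^(pH − pKa) = 10^(7.59 − 7.58) = 10^0.01 = 1.023.
Fraction as HOCl = 1 / (1 + 1.023) = 0.4942.
OCl⁻ = (1 − 0.4942) × 6.87 ppm = 3.475 ppm.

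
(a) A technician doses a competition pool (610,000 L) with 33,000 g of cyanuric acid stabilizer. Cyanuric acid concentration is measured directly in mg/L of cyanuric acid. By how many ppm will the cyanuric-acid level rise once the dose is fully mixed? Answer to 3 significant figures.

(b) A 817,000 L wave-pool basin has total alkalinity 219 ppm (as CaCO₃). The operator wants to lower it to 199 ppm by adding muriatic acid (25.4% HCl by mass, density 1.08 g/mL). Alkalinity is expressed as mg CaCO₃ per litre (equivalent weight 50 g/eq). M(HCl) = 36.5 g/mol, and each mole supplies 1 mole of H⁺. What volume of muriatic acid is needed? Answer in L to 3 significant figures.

(a) 54.1 ppm; (b) 43.5 L

(a) Rise: 33,000 g / 610,000 L × 1000 = 54.1 mg/L.

(b) Alkalinity to neutralize: (219 − 199) = 20 mg/L as CaCO₃ × 817,000 L = 16,340 g as CaCO₃.
(b) Equivalents of H⁺ required: 16,340 ÷ 50 g/eq = 326.8 eq = 326.8 mol HCl.
(b) Mass of HCl: 326.8 × 36.5 = 11,930 g.
(b) Mass of 25.4% solution: 11,930 / 0.254 = 46,960 g.
(b) Volume: 46,960 g ÷ 1.08 g/mL = 43,480 mL.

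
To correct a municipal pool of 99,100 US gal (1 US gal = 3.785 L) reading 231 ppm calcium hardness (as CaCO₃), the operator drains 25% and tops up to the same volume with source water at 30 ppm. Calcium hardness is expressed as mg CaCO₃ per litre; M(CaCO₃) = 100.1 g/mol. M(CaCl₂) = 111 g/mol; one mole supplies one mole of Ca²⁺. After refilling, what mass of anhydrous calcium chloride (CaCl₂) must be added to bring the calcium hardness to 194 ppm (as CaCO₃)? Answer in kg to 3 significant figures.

Volume: 99,100 US gal × 3.785 L/gal = 375,094 L.
After draining 25% and refilling: 231 × 0.75 + 30 × 0.25 = 180.75 ppm.
Deficit to target: 194 − 180.75 = 13.25 mg/L.
As CaCO₃: 13.25 mg/L × 375,094 L = 4970 g; ÷ 100.1 = 49.65 mol Ca²⁺.
Mass: 49.65 × 111 = 5511 g.

5.51 kg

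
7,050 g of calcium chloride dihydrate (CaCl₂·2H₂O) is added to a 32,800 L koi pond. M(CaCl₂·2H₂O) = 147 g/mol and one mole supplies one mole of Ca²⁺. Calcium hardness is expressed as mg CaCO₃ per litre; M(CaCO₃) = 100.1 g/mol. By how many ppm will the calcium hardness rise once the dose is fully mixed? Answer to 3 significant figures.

146 ppm

Moles of Ca²⁺: 7,050 g ÷ 147 g/mol = 47.96 mol.
As CaCO₃: 47.96 mol × 100.1 g/mol = 4801 g.
Rise: 4801 g / 32,800 L × 1000 = 146.4 mg/L.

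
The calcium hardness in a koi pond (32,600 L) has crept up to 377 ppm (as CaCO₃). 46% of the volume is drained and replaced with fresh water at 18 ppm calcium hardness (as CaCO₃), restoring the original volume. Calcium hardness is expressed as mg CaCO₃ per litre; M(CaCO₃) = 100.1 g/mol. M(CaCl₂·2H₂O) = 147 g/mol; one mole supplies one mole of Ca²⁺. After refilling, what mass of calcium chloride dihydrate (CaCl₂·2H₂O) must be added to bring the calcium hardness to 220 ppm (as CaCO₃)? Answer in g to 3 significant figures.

390 g

After draining 46% and refilling: 377 × 0.54 + 18 × 0.46 = 211.86 ppm.
Deficit to target: 220 − 211.86 = 8.14 mg/L.
As CaCO₃: 8.14 mg/L × 32,600 L = 265.4 g; ÷ 100.1 = 2.651 mol Ca²⁺.
Mass: 2.651 × 147 = 389.7 g.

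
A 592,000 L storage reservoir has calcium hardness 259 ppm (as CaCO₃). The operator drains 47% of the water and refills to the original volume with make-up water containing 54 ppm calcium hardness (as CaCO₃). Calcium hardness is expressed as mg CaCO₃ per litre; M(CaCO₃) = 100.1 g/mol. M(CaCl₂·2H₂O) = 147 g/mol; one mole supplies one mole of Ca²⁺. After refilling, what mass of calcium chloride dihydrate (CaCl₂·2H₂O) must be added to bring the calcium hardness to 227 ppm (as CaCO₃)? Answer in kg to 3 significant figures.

After draining 47% and refilling: 259 × 0.53 + 54 × 0.47 = 162.65 ppm.
Deficit to target: 227 − 162.65 = 64.35 mg/L.
As CaCO₃: 64.35 mg/L × 592,000 L = 38,100 g; ÷ 100.1 = 380.6 mol Ca²⁺.
Mass: 380.6 × 147 = 55,940 g.

55.9 kg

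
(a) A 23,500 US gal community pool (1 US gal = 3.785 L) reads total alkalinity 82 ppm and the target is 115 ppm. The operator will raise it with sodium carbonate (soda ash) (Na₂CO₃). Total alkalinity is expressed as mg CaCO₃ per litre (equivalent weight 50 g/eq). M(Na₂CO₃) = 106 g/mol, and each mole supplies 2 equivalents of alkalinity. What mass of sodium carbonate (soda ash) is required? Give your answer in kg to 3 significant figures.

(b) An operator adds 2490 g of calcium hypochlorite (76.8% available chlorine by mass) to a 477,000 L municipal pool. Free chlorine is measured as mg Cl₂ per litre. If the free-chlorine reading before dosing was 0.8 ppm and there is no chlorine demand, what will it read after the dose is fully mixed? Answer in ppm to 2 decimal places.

(a) 3.11 kg; (b) 4.81 ppm

(a) Volume: 23,500 US gal × 3.785 L/gal = 88,948 L.
(a) Alkalinity to add: (115 − 82) = 33 mg/L as CaCO₃ × 88,948 L = 2935 g as CaCO₃.
(a) Equivalents: 2935 g ÷ 50 g/eq = 58.71 eq.
(a) Each mole of Na₂CO₃ supplies 2 eq, so 58.71 / 2 = 29.35 mol.
(a) Mass: 29.35 mol × 106 g/mol = 3111 g.

(b) Available chlorine delivered: 2490 g × 0.768 = 1912 g as Cl₂.
(b) Concentration rise: 1912 g / 477,000 L = 4.009 mg/L = 4.01 ppm.
(b) Final FC: 0.8 + 4.01 = 4.81 ppm.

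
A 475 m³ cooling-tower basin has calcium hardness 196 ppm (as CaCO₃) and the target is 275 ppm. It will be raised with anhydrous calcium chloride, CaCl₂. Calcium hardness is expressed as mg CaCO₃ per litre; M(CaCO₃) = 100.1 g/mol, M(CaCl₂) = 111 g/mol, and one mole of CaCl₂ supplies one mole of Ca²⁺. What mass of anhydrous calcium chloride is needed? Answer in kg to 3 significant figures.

41.6 kg

Volume: 475 m³ = 475,000 L.
Hardness to add: (275 − 196) = 79 mg/L as CaCO₃ × 475,000 L = 37,520 g as CaCO₃.
Moles of Ca²⁺ (1 mol Ca²⁺ ≡ 1 mol CaCO₃): 37,520 / 100.1 g/mol = 374.9 mol.
Mass of CaCl₂: 374.9 × 111 = 41,610 g.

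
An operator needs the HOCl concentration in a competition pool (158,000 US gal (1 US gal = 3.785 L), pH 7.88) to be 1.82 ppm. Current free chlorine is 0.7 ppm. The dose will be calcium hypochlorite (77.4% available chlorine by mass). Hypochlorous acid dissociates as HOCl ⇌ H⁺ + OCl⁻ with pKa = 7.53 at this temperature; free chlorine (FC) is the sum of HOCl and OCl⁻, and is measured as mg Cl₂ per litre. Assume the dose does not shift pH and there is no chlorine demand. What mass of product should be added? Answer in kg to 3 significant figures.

Volume: 158,000 US gal × 3.785 L/gal = 598,030 L.
[OCl⁻]/[HOCl] = 10^(pH − pKa) = 10^(7.88 − 7.53) = 2.239; fraction as HOCl = 1/(1 + 2.239) = 0.3088.
Free chlorine required for 1.82 ppm HOCl: 1.82 / 0.3088 = 5.894 ppm.
FC to add: 5.894 − 0.7 = 5.194 mg/L as Cl₂.
Cl₂ equivalent: 5.194 mg/L × 598,030 L = 3106 g.
Product at 77.4% available Cl: 3106 / 0.774 = 4014 g.

4.01 kg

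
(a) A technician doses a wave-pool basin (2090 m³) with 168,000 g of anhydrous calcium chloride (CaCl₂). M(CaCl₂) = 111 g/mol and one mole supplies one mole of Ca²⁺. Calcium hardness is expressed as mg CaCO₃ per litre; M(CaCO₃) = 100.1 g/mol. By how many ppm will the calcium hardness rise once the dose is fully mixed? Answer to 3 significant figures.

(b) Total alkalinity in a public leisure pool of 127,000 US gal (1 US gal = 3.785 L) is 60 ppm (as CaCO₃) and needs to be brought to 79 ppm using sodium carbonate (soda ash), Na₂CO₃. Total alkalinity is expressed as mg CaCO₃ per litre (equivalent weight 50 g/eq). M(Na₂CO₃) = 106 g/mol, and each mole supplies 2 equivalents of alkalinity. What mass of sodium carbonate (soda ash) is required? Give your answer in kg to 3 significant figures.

(a) 72.5 ppm; (b) 9.68 kg

(a) Volume: 2090 m³ = 2,090,000 L.
(a) Moles of Ca²⁺: 168,000 g ÷ 111 g/mol = 1514 mol.
(a) As CaCO₃: 1514 mol × 100.1 g/mol = 151,500 g.
(a) Rise: 151,500 g / 2,090,000 L × 1000 = 72.49 mg/L.

(b) Volume: 127,000 US gal × 3.785 L/gal = 480,695 L.
(b) Alkalinity to add: (79 − 60) = 19 mg/L as CaCO₃ × 480,695 L = 9133 g as CaCO₃.
(b) Equivalents: 9133 g ÷ 50 g/eq = 182.7 eq.
(b) Each mole of Na₂CO₃ supplies 2 eq, so 182.7 / 2 = 91.33 mol.
(b) Mass: 91.33 mol × 106 g/mol = 9681 g.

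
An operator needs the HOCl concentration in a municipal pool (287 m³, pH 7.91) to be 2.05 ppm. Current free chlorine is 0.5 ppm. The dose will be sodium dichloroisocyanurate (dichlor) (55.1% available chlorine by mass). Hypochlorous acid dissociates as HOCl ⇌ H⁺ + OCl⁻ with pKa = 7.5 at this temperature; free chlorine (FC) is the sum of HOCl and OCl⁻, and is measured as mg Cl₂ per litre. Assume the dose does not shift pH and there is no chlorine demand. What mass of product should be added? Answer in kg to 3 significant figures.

3.55 kg

Volume: 287 m³ = 287,000 L.
[OCl⁻]/[HOCl] = 10^(pH − pKa) = 10^(7.91 − 7.5) = 2.57; fraction as HOCl = 1/(1 + 2.57) = 0.2801.
Free chlorine required for 2.05 ppm HOCl: 2.05 / 0.2801 = 7.319 ppm.
FC to add: 7.319 − 0.5 = 6.819 mg/L as Cl₂.
Cl₂ equivalent: 6.819 mg/L × 287,000 L = 1957 g.
Product at 55.1% available Cl: 1957 / 0.551 = 3552 g.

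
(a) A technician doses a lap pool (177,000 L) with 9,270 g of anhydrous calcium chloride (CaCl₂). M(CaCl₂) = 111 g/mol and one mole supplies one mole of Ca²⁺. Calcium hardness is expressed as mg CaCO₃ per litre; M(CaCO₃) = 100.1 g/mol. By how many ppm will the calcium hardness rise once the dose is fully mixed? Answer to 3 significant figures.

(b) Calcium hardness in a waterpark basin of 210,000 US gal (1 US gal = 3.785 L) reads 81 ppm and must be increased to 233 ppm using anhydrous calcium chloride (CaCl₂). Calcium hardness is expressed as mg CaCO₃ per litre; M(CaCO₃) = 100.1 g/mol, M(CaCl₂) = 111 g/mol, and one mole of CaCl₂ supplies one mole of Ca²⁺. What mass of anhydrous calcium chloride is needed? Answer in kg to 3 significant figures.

(a) Moles of Ca²⁺: 9,270 g ÷ 111 g/mol = 83.51 mol.
(a) As CaCO₃: 83.51 mol × 100.1 g/mol = 8360 g.
(a) Rise: 8360 g / 177,000 L × 1000 = 47.23 mg/L.

(b) Volume: 210,000 US gal × 3.785 L/gal = 794,850 L.
(b) Hardness to add: (233 − 81) = 152 mg/L as CaCO₃ × 794,850 L = 120,800 g as CaCO₃.
(b) Moles of Ca²⁺ (1 mol Ca²⁺ ≡ 1 mol CaCO₃): 120,800 / 100.1 g/mol = 1207 mol.
(b) Mass of CaCl₂: 1207 × 111 = 134,000 g.

(a) 47.2 ppm; (b) 134 kg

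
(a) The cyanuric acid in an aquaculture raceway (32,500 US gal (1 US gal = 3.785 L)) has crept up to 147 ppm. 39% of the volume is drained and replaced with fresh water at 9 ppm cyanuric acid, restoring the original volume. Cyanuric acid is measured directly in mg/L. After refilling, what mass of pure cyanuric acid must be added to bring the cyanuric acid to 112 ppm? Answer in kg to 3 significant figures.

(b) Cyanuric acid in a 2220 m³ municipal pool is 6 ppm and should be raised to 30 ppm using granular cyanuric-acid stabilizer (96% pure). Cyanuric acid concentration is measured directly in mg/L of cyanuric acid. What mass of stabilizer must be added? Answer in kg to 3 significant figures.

(a) 2.32 kg; (b) 55.5 kg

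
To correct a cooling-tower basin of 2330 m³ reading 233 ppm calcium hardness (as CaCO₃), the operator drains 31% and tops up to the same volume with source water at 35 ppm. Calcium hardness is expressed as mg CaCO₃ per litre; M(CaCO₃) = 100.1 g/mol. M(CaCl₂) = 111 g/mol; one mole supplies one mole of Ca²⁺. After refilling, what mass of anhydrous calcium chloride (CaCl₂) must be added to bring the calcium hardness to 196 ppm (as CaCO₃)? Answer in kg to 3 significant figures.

Volume: 2330 m³ = 2,330,000 L.
After draining 31% and refilling: 233 × 0.69 + 35 × 0.31 = 171.62 ppm.
Deficit to target: 196 − 171.62 = 24.38 mg/L.
As CaCO₃: 24.38 mg/L × 2,330,000 L = 56,810 g; ÷ 100.1 = 567.5 mol Ca²⁺.
Mass: 567.5 × 111 = 62,990 g.

63.0 kg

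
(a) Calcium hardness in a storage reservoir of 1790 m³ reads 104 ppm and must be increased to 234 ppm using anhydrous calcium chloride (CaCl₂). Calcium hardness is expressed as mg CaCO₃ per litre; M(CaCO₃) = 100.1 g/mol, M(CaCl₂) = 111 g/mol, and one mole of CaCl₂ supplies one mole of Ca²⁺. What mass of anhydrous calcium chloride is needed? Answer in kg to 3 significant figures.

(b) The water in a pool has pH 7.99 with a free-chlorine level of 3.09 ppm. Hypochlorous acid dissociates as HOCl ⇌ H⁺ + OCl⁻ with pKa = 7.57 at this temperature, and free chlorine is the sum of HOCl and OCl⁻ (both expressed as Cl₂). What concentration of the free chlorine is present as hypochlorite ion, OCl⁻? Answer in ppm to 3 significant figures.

(a) Volume: 1790 m³ = 1,790,000 L.
(a) Hardness to add: (234 − 104) = 130 mg/L as CaCO₃ × 1,790,000 L = 232,700 g as CaCO₃.
(a) Moles of Ca²⁺ (1 mol Ca²⁺ ≡ 1 mol CaCO₃): 232,700 / 100.1 g/mol = 2325 mol.
(a) Mass of CaCl₂: 2325 × 111 = 258,000 g.

(b) [OCl⁻]/[HOCl] = 10^(pH − pKa) = 10^(7.99 − 7.57) = 10^0.42 = 2.63.
(b) Fraction as HOCl = 1 / (1 + 2.63) = 0.2755.
(b) OCl⁻ = (1 − 0.2755) × 3.09 ppm = 2.239 ppm.

(a) 258 kg; (b) 2.24 ppm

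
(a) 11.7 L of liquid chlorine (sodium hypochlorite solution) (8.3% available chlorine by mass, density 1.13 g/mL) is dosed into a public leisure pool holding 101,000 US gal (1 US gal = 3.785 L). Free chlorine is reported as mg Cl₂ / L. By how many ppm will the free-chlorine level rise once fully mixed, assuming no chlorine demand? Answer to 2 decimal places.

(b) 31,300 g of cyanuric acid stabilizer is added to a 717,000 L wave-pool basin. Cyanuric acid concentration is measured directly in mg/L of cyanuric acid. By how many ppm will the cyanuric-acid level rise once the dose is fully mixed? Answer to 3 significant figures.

(a) Volume: 101,000 US gal × 3.785 L/gal = 382,285 L.
(a) Mass of solution: 11.7 L × 1000 mL/L × 1.13 g/mL = 13,220 g.
(a) Available chlorine delivered: 13,220 g × 0.083 = 1097 g as Cl₂.
(a) Concentration rise: 1097 g / 382,285 L = 2.87 mg/L = 2.87 ppm.

(b) Rise: 31,300 g / 717,000 L × 1000 = 43.65 mg/L.

(a) 2.87 ppm; (b) 43.7 ppm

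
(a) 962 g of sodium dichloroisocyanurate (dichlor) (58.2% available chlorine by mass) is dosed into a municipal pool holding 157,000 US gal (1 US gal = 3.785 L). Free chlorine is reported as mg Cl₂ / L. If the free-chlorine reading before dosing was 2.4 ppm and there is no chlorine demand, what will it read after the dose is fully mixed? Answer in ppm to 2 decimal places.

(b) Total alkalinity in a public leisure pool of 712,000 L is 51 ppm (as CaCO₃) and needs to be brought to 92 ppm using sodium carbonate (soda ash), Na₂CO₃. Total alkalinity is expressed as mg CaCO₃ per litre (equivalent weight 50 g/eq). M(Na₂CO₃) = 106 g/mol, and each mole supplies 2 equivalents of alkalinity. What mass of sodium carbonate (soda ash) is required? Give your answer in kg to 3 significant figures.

(a) 3.34 ppm; (b) 30.9 kg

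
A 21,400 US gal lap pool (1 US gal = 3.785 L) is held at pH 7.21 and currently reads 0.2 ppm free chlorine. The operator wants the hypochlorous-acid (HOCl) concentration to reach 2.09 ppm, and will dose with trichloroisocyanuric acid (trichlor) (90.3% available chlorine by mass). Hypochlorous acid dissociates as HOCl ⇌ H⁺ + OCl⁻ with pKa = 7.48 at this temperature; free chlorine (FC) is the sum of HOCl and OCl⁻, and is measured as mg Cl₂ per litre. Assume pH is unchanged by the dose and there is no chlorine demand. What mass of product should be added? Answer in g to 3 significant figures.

270 g

Volume: 21,400 US gal × 3.785 L/gal = 80,999 L.
[OCl⁻]/[HOCl] = 10^(pH − pKa) = 10^(7.21 − 7.48) = 0.537; fraction as HOCl = 1/(1 + 0.537) = 0.6506.
Free chlorine required for 2.09 ppm HOCl: 2.09 / 0.6506 = 3.212 ppm.
FC to add: 3.212 − 0.2 = 3.012 mg/L as Cl₂.
Cl₂ equivalent: 3.012 mg/L × 80,999 L = 244 g.
Product at 90.3% available Cl: 244 / 0.903 = 270.2 g.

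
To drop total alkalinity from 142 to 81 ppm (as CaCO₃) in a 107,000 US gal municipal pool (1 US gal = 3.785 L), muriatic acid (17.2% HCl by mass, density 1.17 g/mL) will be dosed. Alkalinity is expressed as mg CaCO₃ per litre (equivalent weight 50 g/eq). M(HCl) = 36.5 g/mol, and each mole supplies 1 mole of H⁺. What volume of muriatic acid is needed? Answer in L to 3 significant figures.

89.6 L

Volume: 107,000 US gal × 3.785 L/gal = 404,995 L.
Alkalinity to neutralize: (142 − 81) = 61 mg/L as CaCO₃ × 404,995 L = 24,700 g as CaCO₃.
Equivalents of H⁺ required: 24,700 ÷ 50 g/eq = 494.1 eq = 494.1 mol HCl.
Mass of HCl: 494.1 × 36.5 = 18,030 g.
Mass of 17.2% solution: 18,030 / 0.172 = 104,900 g.
Volume: 104,900 g ÷ 1.17 g/mL = 89,620 mL.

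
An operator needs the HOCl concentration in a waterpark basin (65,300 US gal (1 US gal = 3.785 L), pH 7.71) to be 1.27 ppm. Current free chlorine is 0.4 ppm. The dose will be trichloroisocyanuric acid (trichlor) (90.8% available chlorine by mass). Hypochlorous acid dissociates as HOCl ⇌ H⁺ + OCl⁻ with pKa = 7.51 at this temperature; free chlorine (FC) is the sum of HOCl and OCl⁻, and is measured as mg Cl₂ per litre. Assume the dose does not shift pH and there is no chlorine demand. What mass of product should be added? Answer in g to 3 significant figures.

785 g

Volume: 65,300 US gal × 3.785 L/gal = 247,160 L.
[OCl⁻]/[HOCl] = 10^(pH − pKa) = 10^(7.71 − 7.51) = 1.585; fraction as HOCl = 1/(1 + 1.585) = 0.3869.
Free chlorine required for 1.27 ppm HOCl: 1.27 / 0.3869 = 3.283 ppm.
FC to add: 3.283 − 0.4 = 2.883 mg/L as Cl₂.
Cl₂ equivalent: 2.883 mg/L × 247,160 L = 712.5 g.
Product at 90.8% available Cl: 712.5 / 0.908 = 784.7 g.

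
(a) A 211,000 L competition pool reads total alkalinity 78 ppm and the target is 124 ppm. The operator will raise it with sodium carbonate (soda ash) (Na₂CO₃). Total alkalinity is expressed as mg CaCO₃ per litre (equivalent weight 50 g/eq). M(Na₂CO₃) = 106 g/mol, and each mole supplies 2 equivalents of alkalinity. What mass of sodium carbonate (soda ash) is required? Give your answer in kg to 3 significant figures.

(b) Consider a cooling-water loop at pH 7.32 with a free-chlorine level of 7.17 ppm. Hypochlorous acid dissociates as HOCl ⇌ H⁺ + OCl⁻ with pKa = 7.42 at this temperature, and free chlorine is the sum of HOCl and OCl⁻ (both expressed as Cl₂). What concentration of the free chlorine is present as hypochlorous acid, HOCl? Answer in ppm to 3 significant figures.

(a) Alkalinity to add: (124 − 78) = 46 mg/L as CaCO₃ × 211,000 L = 9706 g as CaCO₃.
(a) Equivalents: 9706 g ÷ 50 g/eq = 194.1 eq.
(a) Each mole of Na₂CO₃ supplies 2 eq, so 194.1 / 2 = 97.06 mol.
(a) Mass: 97.06 mol × 106 g/mol = 10,290 g.

(b) [OCl⁻]/[HOCl] = 10^(pH − pKa) = 10^(7.32 − 7.42) = 10^-0.10 = 0.7943.
(b) Fraction as HOCl = 1 / (1 + 0.7943) = 0.5573.
(b) HOCl = 0.5573 × 7.17 ppm = 3.996 ppm.

(a) 10.3 kg; (b) 4.00 ppm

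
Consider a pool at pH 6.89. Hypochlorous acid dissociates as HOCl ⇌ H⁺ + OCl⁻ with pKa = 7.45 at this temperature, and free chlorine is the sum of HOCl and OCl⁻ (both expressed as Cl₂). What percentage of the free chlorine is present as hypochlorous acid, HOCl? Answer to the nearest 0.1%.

[OCl⁻]/[HOCl] = 10^(pH − pKa) = 10^(6.89 − 7.45) = 10^-0.56 = 0.2754.
Fraction as HOCl = 1 / (1 + 0.2754) = 0.7841.

78.4%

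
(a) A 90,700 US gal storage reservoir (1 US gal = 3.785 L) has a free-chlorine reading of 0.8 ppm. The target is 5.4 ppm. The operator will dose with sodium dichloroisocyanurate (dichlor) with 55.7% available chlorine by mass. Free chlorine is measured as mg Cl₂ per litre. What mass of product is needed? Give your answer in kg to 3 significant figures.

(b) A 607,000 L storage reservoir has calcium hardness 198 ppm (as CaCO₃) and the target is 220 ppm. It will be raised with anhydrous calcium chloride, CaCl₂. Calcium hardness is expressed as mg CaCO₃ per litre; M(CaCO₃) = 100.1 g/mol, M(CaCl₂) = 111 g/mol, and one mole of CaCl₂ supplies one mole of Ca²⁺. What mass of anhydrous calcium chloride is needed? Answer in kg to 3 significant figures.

(a) Volume: 90,700 US gal × 3.785 L/gal = 343,300 L.
(a) Chlorine deficit: 5.4 − 0.8 = 4.6 ppm = 4.6 mg/L as Cl₂.
(a) Cl₂ equivalent needed: 4.6 mg/L × 343,300 L = 1,579,000 mg = 1579 g.
(a) Product at 55.7% available chlorine: 1579 / 0.557 = 2835 g.

(b) Hardness to add: (220 − 198) = 22 mg/L as CaCO₃ × 607,000 L = 13,350 g as CaCO₃.
(b) Moles of Ca²⁺ (1 mol Ca²⁺ ≡ 1 mol CaCO₃): 13,350 / 100.1 g/mol = 133.4 mol.
(b) Mass of CaCl₂: 133.4 × 111 = 14,810 g.

(a) 2.84 kg; (b) 14.8 kg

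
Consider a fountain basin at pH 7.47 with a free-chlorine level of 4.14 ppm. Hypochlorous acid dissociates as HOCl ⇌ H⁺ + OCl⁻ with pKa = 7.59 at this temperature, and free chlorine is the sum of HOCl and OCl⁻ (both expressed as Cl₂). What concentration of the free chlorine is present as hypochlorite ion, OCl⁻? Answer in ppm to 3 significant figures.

1.79 ppm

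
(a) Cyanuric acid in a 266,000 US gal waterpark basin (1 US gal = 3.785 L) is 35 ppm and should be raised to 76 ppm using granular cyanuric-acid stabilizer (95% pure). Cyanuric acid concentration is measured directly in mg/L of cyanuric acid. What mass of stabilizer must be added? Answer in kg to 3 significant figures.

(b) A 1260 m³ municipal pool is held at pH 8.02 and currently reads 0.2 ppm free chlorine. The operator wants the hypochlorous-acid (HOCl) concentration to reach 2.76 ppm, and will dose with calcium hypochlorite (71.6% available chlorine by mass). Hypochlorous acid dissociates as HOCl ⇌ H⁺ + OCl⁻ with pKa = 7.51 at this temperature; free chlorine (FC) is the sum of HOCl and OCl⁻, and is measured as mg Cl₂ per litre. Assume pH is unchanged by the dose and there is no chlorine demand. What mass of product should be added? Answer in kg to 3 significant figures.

(a) 43.5 kg; (b) 20.2 kg

(a) Volume: 266,000 US gal × 3.785 L/gal = 1,006,810 L.
(a) CYA to add: (76 − 35) = 41 mg/L × 1,006,810 L = 41,280 g cyanuric acid.
(a) At 95% purity: 41,280 / 0.95 = 43,450 g product.

(b) Volume: 1260 m³ = 1,260,000 L.
(b) [OCl⁻]/[HOCl] = 10^(pH − pKa) = 10^(8.02 − 7.51) = 3.236; fraction as HOCl = 1/(1 + 3.236) = 0.2361.
(b) Free chlorine required for 2.76 ppm HOCl: 2.76 / 0.2361 = 11.69 ppm.
(b) FC to add: 11.69 − 0.2 = 11.49 mg/L as Cl₂.
(b) Cl₂ equivalent: 11.49 mg/L × 1,260,000 L = 14,480 g.
(b) Product at 71.6% available Cl: 14,480 / 0.716 = 20,220 g.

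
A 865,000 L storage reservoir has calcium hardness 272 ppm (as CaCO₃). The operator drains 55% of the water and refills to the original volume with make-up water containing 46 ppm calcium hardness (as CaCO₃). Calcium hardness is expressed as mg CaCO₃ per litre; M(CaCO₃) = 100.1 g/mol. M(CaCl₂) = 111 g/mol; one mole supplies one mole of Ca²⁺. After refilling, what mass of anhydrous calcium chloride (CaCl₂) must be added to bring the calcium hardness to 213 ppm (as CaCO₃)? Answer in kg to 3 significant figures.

62.6 kg

After draining 55% and refilling: 272 × 0.45 + 46 × 0.55 = 147.7 ppm.
Deficit to target: 213 − 147.7 = 65.3 mg/L.
As CaCO₃: 65.3 mg/L × 865,000 L = 56,480 g; ÷ 100.1 = 564.3 mol Ca²⁺.
Mass: 564.3 × 111 = 62,640 g.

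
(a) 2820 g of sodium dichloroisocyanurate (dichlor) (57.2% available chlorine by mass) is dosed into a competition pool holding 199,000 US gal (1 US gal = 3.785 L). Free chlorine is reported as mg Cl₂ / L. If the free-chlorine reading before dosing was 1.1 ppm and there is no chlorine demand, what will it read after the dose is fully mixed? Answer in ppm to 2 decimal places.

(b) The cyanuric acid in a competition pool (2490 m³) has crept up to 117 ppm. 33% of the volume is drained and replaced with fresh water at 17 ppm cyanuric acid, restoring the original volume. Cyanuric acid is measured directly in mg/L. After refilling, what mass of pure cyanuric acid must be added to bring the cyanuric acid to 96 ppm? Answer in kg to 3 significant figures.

(a) 3.24 ppm; (b) 29.9 kg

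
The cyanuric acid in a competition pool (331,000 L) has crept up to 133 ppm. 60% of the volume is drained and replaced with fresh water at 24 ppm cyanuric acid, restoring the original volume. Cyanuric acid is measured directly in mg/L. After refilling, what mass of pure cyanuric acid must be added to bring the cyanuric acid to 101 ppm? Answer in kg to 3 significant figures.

11.1 kg

After draining 60% and refilling: 133 × 0.40 + 24 × 0.60 = 67.6 ppm.
Deficit to target: 101 − 67.6 = 33.4 mg/L.
Mass: 33.4 mg/L × 331,000 L = 11,060 g cyanuric acid.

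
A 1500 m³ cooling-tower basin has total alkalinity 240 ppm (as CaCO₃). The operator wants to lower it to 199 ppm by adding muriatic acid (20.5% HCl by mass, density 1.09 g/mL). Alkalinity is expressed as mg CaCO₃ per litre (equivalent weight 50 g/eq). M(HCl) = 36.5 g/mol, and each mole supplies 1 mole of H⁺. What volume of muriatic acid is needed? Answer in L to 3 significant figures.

Volume: 1500 m³ = 1,500,000 L.
Alkalinity to neutralize: (240 − 199) = 41 mg/L as CaCO₃ × 1,500,000 L = 61,500 g as CaCO₃.
Equivalents of H⁺ required: 61,500 ÷ 50 g/eq = 1230 eq = 1230 mol HCl.
Mass of HCl: 1230 × 36.5 = 44,900 g.
Mass of 20.5% solution: 44,900 / 0.205 = 219,000 g.
Volume: 219,000 g ÷ 1.09 g/mL = 200,900 mL.

201 L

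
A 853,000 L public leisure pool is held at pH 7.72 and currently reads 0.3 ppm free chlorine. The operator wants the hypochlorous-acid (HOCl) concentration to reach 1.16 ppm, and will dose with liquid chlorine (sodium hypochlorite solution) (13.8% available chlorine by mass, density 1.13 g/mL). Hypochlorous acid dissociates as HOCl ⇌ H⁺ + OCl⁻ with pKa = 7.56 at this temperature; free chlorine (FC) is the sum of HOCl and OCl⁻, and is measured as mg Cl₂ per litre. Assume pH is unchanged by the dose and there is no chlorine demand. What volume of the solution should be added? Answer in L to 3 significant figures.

13.9 L

[OCl⁻]/[HOCl] = 10^(pH − pKa) = 10^(7.72 − 7.56) = 1.445; fraction as HOCl = 1/(1 + 1.445) = 0.4089.
Free chlorine required for 1.16 ppm HOCl: 1.16 / 0.4089 = 2.837 ppm.
FC to add: 2.837 − 0.3 = 2.537 mg/L as Cl₂.
Cl₂ equivalent: 2.537 mg/L × 853,000 L = 2164 g.
Product at 13.8% available Cl: 2164 / 0.138 = 15,680 g.
Volume: 15,680 g ÷ 1.13 g/mL = 13,880 mL.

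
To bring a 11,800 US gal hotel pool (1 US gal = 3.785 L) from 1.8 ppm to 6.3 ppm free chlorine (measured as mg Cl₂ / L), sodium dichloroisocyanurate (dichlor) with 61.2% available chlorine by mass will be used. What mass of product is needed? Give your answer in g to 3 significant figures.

328 g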